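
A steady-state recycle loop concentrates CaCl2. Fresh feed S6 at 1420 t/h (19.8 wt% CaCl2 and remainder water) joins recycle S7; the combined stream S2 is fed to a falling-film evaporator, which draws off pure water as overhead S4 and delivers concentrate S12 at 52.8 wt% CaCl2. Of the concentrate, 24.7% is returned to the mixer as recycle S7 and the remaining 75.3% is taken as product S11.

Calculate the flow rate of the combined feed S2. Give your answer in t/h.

Overall CaCl2 balance (none leaves overhead): CaCl2 in fresh feed = CaCl2 in product, i.e. 1420×0.198 = (1−0.247)·S12·0.528.
S12 = 281.16/(0.528×0.753) = 707.17 t/h.
Recycle S7 = 0.247×707.17 = 174.67 t/h.
Combined feed S2 = 1420 + 174.67 = 1594.7 t/h.

1595 t/h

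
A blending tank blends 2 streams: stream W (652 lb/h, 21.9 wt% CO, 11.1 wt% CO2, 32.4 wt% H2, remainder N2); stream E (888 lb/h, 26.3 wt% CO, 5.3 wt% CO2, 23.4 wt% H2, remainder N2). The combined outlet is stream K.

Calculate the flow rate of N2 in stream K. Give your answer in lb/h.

N2 out = N2 in = 652×0.346 + 888×0.450 = 625.19 lb/h.

625.2 lb/h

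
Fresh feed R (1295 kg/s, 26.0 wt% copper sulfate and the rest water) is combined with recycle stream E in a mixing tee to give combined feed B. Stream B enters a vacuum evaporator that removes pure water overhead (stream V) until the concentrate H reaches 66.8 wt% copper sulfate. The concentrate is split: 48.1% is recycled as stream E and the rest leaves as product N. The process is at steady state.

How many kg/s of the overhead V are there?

Overall copper sulfate balance (none leaves overhead): copper sulfate in fresh feed = copper sulfate in product, i.e. 1295×0.260 = (1−0.481)·H·0.668.
H = 336.7/(0.668×0.519) = 971.18 kg/s.
Recycle E = 0.481×971.18 = 467.14 kg/s.
Combined feed B = 1295 + 467.14 = 1762.1 kg/s.
Overhead V = B − H = 1762.1 − 971.18 = 790.96 kg/s.

791 kg/s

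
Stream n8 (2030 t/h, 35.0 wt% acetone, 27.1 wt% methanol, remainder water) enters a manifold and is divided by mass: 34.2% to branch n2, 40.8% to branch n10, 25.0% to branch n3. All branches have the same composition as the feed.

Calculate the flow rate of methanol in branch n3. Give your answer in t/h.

137.5 t/h

Branch n3 total = 0.250×2030 = 507.5 t/h.
methanol in n3 = 0.271×507.5 = 137.53 t/h.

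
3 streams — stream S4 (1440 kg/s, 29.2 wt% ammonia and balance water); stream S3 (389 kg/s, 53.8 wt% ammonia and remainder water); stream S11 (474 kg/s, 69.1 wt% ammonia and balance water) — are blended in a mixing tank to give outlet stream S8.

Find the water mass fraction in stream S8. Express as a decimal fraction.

Total flow out = 1440 + 389 + 474 = 2303 kg/s.
water in = 1440×0.708 + 389×0.462 + 474×0.309 = 1345.7 kg/s.
water mass fraction in S8 = 1345.7/2303 = 0.584.

0.584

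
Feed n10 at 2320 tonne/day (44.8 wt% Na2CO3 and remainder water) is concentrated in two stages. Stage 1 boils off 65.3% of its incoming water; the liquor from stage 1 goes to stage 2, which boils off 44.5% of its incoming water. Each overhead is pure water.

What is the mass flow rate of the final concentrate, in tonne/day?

water in feed = 2320×0.552 = 1280.6 tonne/day.
After stage 1: water left = (1−0.653)×1280.6 = 444.38; stream total = 1483.7 tonne/day.
After stage 2: water left = (1−0.445)×444.38 = 246.63; final concentrate = 1286 tonne/day.

1286 tonne/day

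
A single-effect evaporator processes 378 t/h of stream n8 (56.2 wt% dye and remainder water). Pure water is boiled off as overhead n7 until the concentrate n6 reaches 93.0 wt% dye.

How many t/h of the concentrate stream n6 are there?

228.4 t/h

dye is conserved: 378×0.562 = 212.44 t/h all reports to the concentrate.
Concentrate = 212.44/(target fraction) = 228.43 t/h.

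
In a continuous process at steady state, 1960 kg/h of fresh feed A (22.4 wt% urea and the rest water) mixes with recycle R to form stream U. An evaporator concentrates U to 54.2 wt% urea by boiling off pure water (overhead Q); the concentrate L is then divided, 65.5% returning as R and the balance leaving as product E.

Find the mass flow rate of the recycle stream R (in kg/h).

1538 kg/h

Overall urea balance (none leaves overhead): urea in fresh feed = urea in product, i.e. 1960×0.224 = (1−0.655)·L·0.542.
L = 439.04/(0.542×0.345) = 2347.9 kg/h.
Recycle R = 0.655×2347.9 = 1537.9 kg/h.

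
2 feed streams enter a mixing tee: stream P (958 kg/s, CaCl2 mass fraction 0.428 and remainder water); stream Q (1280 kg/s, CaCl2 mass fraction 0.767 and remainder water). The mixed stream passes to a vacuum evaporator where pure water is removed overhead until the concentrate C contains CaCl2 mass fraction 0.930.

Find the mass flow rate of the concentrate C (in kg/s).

CaCl2 entering = 958×0.428 + 1280×0.767 = 1391.8 kg/s.
All CaCl2 reports to C, so C = 1391.8/0.930 = 1496.5 kg/s.

1497 kg/s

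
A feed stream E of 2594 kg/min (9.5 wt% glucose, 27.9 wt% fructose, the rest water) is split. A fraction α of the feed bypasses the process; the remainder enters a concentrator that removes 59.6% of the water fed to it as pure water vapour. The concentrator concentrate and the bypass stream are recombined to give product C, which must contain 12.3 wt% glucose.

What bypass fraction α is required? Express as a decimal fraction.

All 2594×0.095 = 246.43 kg/min of glucose reaches C, so C = 246.43/0.123 = 2003.5 kg/min and vapour = 590.5 kg/min.
The evaporator receives (1−α)·2594 of feed at 0.626 water and removes 0.596 of that water:
0.596×0.626×(1−α)×2594 = 590.5
(1−α) = 590.5/967.81 = 0.6101;  α = 0.3899.

0.390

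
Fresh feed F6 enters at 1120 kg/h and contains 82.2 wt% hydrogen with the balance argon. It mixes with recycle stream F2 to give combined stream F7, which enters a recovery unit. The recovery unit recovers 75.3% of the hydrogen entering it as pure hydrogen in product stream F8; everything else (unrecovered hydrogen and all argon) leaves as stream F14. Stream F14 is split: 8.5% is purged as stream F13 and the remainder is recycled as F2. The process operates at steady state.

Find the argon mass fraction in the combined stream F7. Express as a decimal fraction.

argon enters only via F6 and leaves only via the purge: 1120×0.178 = 0.085×(argon in F14), and the recovery unit passes all argon, so argon in F7 = argon in F14 = 2345.4 kg/h.
hydrogen in F7: m_A = 1120×0.822 + (1−0.085)·(1−0.753)·m_A, so m_A = 920.64/0.7740 = 1189.5 kg/h.
F7 = 1189.5 + 2345.4 = 3534.9 kg/h.
argon fraction in F7 = 2345.4/3534.9 = 0.664.

0.664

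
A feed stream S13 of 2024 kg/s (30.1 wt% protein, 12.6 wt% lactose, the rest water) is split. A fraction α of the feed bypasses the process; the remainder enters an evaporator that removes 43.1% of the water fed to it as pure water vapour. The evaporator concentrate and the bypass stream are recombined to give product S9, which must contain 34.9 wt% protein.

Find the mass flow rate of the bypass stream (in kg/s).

All 2024×0.301 = 609.22 kg/s of protein reaches S9, so S9 = 609.22/0.349 = 1745.6 kg/s and vapour = 278.37 kg/s.
The evaporator receives (1−α)·2024 of feed at 0.573 water and removes 0.431 of that water:
0.431×0.573×(1−α)×2024 = 278.37
(1−α) = 278.37/499.85 = 0.5569;  α = 0.4431.
Bypass flow = 0.4431×2024 = 896.82 kg/s.

896.8 kg/s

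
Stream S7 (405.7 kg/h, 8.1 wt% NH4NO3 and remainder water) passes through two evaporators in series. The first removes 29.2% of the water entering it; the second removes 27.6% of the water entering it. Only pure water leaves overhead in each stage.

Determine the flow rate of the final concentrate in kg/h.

224 kg/h

water in feed = 405.7×0.919 = 372.84 kg/h.
After stage 1: water left = (1−0.292)×372.84 = 263.97; stream total = 296.83 kg/h.
After stage 2: water left = (1−0.276)×263.97 = 191.11; final concentrate = 223.98 kg/h.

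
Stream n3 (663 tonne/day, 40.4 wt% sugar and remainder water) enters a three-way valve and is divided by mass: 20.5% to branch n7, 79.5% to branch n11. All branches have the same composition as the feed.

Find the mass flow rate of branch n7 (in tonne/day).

135.9 tonne/day

Branch n7 flow = 0.205×663 = 135.91 tonne/day.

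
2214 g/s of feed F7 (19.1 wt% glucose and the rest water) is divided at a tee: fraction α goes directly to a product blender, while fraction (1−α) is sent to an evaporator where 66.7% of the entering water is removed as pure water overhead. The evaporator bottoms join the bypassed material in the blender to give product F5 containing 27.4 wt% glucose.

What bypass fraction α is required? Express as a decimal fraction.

0.439

All 2214×0.191 = 422.87 g/s of glucose reaches F5, so F5 = 422.87/0.274 = 1543.3 g/s and vapour = 670.66 g/s.
The evaporator receives (1−α)·2214 of feed at 0.809 water and removes 0.667 of that water:
0.667×0.809×(1−α)×2214 = 670.66
(1−α) = 670.66/1194.7 = 0.5614;  α = 0.4386.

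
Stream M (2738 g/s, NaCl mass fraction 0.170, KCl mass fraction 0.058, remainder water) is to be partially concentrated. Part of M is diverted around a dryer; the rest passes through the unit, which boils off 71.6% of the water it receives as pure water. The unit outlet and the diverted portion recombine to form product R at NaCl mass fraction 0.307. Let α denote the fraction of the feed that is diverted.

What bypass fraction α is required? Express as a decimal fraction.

0.193

All 2738×0.170 = 465.46 g/s of NaCl reaches R, so R = 465.46/0.307 = 1516.2 g/s and vapour = 1221.8 g/s.
The evaporator receives (1−α)·2738 of feed at 0.772 water and removes 0.716 of that water:
0.716×0.772×(1−α)×2738 = 1221.8
(1−α) = 1221.8/1513.4 = 0.8073;  α = 0.1927.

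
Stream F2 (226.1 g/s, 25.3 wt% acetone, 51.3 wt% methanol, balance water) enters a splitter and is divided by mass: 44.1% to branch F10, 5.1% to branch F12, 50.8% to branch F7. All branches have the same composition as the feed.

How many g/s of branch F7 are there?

114.9 g/s

Branch F7 flow = 0.508×226.1 = 114.86 g/s.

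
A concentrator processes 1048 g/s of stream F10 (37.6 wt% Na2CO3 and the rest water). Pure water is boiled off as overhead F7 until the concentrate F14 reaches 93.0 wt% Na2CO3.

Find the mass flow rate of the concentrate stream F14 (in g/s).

Na2CO3 is conserved: 1048×0.376 = 394.05 g/s all reports to the concentrate.
Concentrate = 394.05/(target fraction) = 423.71 g/s.

423.7 g/s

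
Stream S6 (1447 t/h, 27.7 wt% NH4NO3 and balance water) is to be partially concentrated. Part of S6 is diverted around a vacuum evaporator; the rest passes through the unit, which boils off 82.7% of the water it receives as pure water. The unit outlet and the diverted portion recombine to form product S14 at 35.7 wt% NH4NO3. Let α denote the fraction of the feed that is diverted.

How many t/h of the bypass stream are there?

904.7 t/h

All 1447×0.277 = 400.82 t/h of NH4NO3 reaches S14, so S14 = 400.82/0.357 = 1122.7 t/h and vapour = 324.26 t/h.
The evaporator receives (1−α)·1447 of feed at 0.723 water and removes 0.827 of that water:
0.827×0.723×(1−α)×1447 = 324.26
(1−α) = 324.26/865.19 = 0.3748;  α = 0.6252.
Bypass flow = 0.6252×1447 = 904.69 t/h.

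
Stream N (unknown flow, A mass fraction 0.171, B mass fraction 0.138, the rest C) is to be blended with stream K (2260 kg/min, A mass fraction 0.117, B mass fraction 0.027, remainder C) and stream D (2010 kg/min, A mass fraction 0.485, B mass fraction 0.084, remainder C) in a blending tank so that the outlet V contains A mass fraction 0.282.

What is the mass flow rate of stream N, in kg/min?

Let N be the unknown flow. Total out = 4270 + N.
A balance: 1239.3 + 0.171·N = 0.282·(4270 + N)
(0.171 − 0.282)·N = 0.282×4270 − 1239.3 = -35.13
N = -35.13 / -0.111 = 316.49 kg/min

316.5 kg/min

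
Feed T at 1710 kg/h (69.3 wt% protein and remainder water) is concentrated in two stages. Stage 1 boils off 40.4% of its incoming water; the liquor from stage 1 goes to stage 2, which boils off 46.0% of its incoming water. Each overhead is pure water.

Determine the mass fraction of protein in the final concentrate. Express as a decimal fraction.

water in feed = 1710×0.307 = 524.97 kg/h.
After stage 1: water left = (1−0.404)×524.97 = 312.88; stream total = 1497.9 kg/h.
After stage 2: water left = (1−0.460)×312.88 = 168.96; final concentrate = 1354 kg/h.
protein fraction = 1185/1354 = 0.875.

0.875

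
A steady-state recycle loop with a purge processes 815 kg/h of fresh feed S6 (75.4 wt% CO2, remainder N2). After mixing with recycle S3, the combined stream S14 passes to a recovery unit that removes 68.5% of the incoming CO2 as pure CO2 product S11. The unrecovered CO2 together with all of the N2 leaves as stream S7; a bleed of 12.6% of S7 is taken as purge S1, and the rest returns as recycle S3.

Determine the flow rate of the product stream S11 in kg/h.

CO2 in S14: m_A = 815×0.754 + (1−0.126)·(1−0.685)·m_A, so m_A = 614.51/0.7247 = 847.96 kg/h.
Product S11 = 0.685×847.96 = 580.85 kg/h.

580.9 kg/h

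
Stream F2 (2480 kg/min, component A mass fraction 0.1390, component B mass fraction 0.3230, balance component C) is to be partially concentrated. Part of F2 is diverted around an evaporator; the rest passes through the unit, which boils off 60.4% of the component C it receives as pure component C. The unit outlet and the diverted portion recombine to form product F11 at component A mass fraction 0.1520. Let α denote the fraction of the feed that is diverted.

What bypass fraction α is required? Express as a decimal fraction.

0.737

All 2480×0.139 = 344.72 kg/min of component A reaches F11, so F11 = 344.72/0.152 = 2267.9 kg/min and vapour = 212.11 kg/min.
The evaporator receives (1−α)·2480 of feed at 0.538 component C and removes 0.604 of that component C:
0.604×0.538×(1−α)×2480 = 212.11
(1−α) = 212.11/805.88 = 0.2632;  α = 0.7368.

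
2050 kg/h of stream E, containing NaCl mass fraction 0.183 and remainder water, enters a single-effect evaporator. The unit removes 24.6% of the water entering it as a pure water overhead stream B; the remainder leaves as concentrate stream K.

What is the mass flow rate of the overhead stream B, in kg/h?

water entering = 2050×0.817 = 1674.8 kg/h; overhead removed = 0.246×1674.8 = 412.01 kg/h.

412 kg/h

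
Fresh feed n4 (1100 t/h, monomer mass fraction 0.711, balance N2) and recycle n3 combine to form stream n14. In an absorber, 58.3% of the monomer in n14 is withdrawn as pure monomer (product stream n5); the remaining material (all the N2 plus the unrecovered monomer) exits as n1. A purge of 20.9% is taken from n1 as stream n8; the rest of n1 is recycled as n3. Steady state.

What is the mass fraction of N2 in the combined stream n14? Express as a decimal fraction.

0.566

N2 enters only via n4 and leaves only via the purge: 1100×0.289 = 0.209×(N2 in n1), and the absorber passes all N2, so N2 in n14 = N2 in n1 = 1521.1 t/h.
monomer in n14: m_A = 1100×0.711 + (1−0.209)·(1−0.583)·m_A, so m_A = 782.1/0.6702 = 1167 t/h.
n14 = 1167 + 1521.1 = 2688.1 t/h.
N2 fraction in n14 = 1521.1/2688.1 = 0.566.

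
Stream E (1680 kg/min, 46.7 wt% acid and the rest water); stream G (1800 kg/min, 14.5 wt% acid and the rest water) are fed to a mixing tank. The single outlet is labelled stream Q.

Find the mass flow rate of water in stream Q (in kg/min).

2434 kg/min

water out = water in = 1680×0.533 + 1800×0.855 = 2434.4 kg/min.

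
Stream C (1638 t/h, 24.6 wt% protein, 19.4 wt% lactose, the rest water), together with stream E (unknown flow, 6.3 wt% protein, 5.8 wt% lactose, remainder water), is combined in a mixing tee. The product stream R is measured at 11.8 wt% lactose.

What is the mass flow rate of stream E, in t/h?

2075 t/h

Let E be the unknown flow. Total out = 1638 + E.
lactose balance: 317.77 + 0.058·E = 0.118·(1638 + E)
(0.058 − 0.118)·E = 0.118×1638 − 317.77 = -124.49
E = -124.49 / -0.060 = 2074.8 t/h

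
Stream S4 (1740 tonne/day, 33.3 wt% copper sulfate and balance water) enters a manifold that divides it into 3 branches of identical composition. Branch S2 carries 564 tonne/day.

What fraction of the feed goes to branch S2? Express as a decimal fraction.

Fraction to S2 = 564/1740 = 0.3241.

0.324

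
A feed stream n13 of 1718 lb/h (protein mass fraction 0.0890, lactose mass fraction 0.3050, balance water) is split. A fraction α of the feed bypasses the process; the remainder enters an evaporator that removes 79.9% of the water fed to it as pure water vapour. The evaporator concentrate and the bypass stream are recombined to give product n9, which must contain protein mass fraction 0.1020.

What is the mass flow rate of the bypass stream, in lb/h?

All 1718×0.089 = 152.9 lb/h of protein reaches n9, so n9 = 152.9/0.102 = 1499 lb/h and vapour = 218.96 lb/h.
The evaporator receives (1−α)·1718 of feed at 0.606 water and removes 0.799 of that water:
0.799×0.606×(1−α)×1718 = 218.96
(1−α) = 218.96/831.85 = 0.2632;  α = 0.7368.
Bypass flow = 0.7368×1718 = 1265.8 lb/h.

1266 lb/h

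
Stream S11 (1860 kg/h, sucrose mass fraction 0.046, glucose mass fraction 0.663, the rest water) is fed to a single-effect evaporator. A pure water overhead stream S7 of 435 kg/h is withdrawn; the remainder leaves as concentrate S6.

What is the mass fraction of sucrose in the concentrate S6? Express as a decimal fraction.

0.060

sucrose is not removed: 1860×0.046 = 85.56 kg/h of sucrose enters S6.
Concentrate = 1860 − 435 = 1425 kg/h.
Mass fraction = 85.56/1425 = 0.060.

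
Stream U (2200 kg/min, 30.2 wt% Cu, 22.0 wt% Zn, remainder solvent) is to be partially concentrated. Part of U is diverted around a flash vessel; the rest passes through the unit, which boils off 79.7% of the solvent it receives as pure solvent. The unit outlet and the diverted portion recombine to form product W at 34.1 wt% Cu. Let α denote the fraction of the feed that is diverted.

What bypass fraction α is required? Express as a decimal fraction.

All 2200×0.302 = 664.4 kg/min of Cu reaches W, so W = 664.4/0.341 = 1948.4 kg/min and vapour = 251.61 kg/min.
The evaporator receives (1−α)·2200 of feed at 0.478 solvent and removes 0.797 of that solvent:
0.797×0.478×(1−α)×2200 = 251.61
(1−α) = 251.61/838.13 = 0.3002;  α = 0.6998.

0.700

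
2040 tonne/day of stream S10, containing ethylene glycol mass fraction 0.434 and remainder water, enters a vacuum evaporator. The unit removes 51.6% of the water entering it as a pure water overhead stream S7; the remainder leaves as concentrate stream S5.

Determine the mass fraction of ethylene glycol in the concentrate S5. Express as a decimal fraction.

0.613

ethylene glycol is not removed: 2040×0.434 = 885.36 tonne/day of ethylene glycol enters S5.
water entering = 2040×0.566 = 1154.6 tonne/day; overhead removed = 0.516×1154.6 = 595.79 tonne/day.
Concentrate = 2040 − 595.79 = 1444.2 tonne/day.
Mass fraction = 885.36/1444.2 = 0.613.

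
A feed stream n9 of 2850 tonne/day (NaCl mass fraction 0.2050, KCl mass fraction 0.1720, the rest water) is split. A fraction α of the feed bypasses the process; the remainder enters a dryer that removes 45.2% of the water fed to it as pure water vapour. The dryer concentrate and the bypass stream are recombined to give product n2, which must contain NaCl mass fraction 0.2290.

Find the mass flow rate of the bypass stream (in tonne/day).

All 2850×0.205 = 584.25 tonne/day of NaCl reaches n2, so n2 = 584.25/0.229 = 2551.3 tonne/day and vapour = 298.69 tonne/day.
The evaporator receives (1−α)·2850 of feed at 0.623 water and removes 0.452 of that water:
0.452×0.623×(1−α)×2850 = 298.69
(1−α) = 298.69/802.55 = 0.3722;  α = 0.6278.
Bypass flow = 0.6278×2850 = 1789.3 tonne/day.

1789 tonne/day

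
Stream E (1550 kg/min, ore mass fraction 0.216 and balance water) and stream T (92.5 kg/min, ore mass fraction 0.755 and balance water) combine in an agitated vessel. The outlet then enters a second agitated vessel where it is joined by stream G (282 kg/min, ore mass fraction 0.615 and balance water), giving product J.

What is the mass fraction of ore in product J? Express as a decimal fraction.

Overall, product flow = 1924.5 kg/min.
ore in = 1550×0.216 + 92.5×0.755 + 282×0.615 = 578.07 kg/min.
ore fraction in J = 0.300.

0.300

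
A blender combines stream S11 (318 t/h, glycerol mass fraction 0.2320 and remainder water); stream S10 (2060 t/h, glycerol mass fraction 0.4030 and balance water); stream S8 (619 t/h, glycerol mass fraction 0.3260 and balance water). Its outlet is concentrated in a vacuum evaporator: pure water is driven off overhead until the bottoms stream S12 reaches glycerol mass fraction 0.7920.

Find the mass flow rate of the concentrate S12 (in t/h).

1396 t/h

glycerol entering = 318×0.232 + 2060×0.403 + 619×0.326 = 1105.8 t/h.
All glycerol reports to S12, so S12 = 1105.8/0.792 = 1396.1 t/h.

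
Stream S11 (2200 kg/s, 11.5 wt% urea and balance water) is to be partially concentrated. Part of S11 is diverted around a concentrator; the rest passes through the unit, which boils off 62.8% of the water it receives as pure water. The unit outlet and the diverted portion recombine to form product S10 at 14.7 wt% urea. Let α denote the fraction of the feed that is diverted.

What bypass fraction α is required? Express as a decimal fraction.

All 2200×0.115 = 253 kg/s of urea reaches S10, so S10 = 253/0.147 = 1721.1 kg/s and vapour = 478.91 kg/s.
The evaporator receives (1−α)·2200 of feed at 0.885 water and removes 0.628 of that water:
0.628×0.885×(1−α)×2200 = 478.91
(1−α) = 478.91/1222.7 = 0.3917;  α = 0.6083.

0.608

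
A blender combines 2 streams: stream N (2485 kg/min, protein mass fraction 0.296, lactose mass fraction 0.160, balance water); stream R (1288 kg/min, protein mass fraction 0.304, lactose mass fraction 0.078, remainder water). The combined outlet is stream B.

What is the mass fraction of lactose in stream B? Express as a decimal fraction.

0.132

Total flow out = 2485 + 1288 = 3773 kg/min.
lactose in = 2485×0.160 + 1288×0.078 = 498.06 kg/min.
lactose mass fraction in B = 498.06/3773 = 0.132.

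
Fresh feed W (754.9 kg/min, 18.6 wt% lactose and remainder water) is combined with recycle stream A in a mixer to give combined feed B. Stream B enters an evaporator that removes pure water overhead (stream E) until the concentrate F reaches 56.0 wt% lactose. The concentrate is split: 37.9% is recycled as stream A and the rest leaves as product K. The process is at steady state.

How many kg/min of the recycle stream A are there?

Overall lactose balance (none leaves overhead): lactose in fresh feed = lactose in product, i.e. 754.9×0.186 = (1−0.379)·F·0.560.
F = 140.41/(0.560×0.621) = 403.76 kg/min.
Recycle A = 0.379×403.76 = 153.02 kg/min.

153 kg/min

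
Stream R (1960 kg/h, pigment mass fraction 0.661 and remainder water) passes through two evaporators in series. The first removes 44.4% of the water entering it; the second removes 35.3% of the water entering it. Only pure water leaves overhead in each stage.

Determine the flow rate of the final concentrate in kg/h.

1535 kg/h

water in feed = 1960×0.339 = 664.44 kg/h.
After stage 1: water left = (1−0.444)×664.44 = 369.43; stream total = 1665 kg/h.
After stage 2: water left = (1−0.353)×369.43 = 239.02; final concentrate = 1534.6 kg/h.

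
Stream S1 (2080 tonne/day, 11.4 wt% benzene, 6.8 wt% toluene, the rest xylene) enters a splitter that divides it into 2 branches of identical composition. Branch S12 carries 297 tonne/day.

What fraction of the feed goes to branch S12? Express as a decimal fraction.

Fraction to S12 = 297/2080 = 0.1428.

0.143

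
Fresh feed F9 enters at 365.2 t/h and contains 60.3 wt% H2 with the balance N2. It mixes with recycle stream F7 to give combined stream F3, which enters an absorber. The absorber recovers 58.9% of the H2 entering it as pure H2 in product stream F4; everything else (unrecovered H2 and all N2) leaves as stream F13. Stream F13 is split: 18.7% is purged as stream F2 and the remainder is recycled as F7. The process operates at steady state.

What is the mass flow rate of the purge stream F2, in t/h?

170.4 t/h

N2 enters only via F9 and leaves only via the purge: 365.2×0.397 = 0.187×(N2 in F13), and the absorber passes all N2, so N2 in F3 = N2 in F13 = 775.32 t/h.
H2 in F3: m_A = 365.2×0.603 + (1−0.187)·(1−0.589)·m_A, so m_A = 220.22/0.6659 = 330.73 t/h.
F13 = (1−0.589)×330.73 + 775.32 = 911.25 t/h.
Purge F2 = 0.187×911.25 = 170.4 t/h.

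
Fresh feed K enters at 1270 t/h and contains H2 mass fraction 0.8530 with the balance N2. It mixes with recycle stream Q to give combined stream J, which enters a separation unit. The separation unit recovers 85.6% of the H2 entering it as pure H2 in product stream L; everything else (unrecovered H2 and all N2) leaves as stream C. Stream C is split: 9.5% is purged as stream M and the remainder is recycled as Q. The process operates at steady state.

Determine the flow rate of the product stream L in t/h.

1066 t/h

H2 in J: m_A = 1270×0.853 + (1−0.095)·(1−0.856)·m_A, so m_A = 1083.3/0.8697 = 1245.6 t/h.
Product L = 0.856×1245.6 = 1066.3 t/h.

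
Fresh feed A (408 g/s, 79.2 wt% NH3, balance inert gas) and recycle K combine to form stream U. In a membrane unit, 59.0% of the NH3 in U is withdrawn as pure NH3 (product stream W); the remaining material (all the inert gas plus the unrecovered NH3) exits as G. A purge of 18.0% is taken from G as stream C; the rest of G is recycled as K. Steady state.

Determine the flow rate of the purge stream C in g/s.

inert gas enters only via A and leaves only via the purge: 408×0.208 = 0.180×(inert gas in G), and the membrane unit passes all inert gas, so inert gas in U = inert gas in G = 471.47 g/s.
NH3 in U: m_A = 408×0.792 + (1−0.180)·(1−0.590)·m_A, so m_A = 323.14/0.6638 = 486.8 g/s.
G = (1−0.590)×486.8 + 471.47 = 671.05 g/s.
Purge C = 0.180×671.05 = 120.79 g/s.

120.8 g/s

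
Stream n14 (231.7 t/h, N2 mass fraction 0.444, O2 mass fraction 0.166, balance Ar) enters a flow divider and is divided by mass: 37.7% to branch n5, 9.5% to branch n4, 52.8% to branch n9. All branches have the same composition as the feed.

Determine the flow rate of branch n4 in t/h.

22.01 t/h

Branch n4 flow = 0.095×231.7 = 22.011 t/h.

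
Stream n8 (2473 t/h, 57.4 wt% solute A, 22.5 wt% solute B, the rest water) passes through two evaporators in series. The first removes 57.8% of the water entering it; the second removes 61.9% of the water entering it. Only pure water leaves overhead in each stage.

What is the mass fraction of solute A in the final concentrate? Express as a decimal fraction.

0.6905

water in feed = 2473×0.201 = 497.07 t/h.
After stage 1: water left = (1−0.578)×497.07 = 209.76; stream total = 2185.7 t/h.
After stage 2: water left = (1−0.619)×209.76 = 79.92; final concentrate = 2055.8 t/h.
solute A fraction = 1419.5/2055.8 = 0.6905.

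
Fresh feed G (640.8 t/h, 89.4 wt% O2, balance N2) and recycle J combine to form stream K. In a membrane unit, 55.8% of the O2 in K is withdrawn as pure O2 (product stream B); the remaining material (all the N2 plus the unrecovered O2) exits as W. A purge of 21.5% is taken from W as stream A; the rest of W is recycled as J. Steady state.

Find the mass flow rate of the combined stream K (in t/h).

N2 enters only via G and leaves only via the purge: 640.8×0.106 = 0.215×(N2 in W), and the membrane unit passes all N2, so N2 in K = N2 in W = 315.93 t/h.
O2 in K: m_A = 640.8×0.894 + (1−0.215)·(1−0.558)·m_A, so m_A = 572.88/0.6530 = 877.26 t/h.
K = 877.26 + 315.93 = 1193.2 t/h.

1193 t/h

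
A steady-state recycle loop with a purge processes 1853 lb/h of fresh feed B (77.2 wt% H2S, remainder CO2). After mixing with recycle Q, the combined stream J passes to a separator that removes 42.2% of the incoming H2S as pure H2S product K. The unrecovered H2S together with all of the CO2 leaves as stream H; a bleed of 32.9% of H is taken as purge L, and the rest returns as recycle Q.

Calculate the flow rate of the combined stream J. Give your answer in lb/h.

3621 lb/h

CO2 enters only via B and leaves only via the purge: 1853×0.228 = 0.329×(CO2 in H), and the separator passes all CO2, so CO2 in J = CO2 in H = 1284.1 lb/h.
H2S in J: m_A = 1853×0.772 + (1−0.329)·(1−0.422)·m_A, so m_A = 1430.5/0.6122 = 2336.8 lb/h.
J = 2336.8 + 1284.1 = 3621 lb/h.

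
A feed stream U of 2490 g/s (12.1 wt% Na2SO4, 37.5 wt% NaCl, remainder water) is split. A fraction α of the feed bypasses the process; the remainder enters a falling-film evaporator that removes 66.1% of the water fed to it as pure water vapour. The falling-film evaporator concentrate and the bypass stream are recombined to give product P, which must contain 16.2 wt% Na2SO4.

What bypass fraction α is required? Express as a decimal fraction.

0.240

All 2490×0.121 = 301.29 g/s of Na2SO4 reaches P, so P = 301.29/0.162 = 1859.8 g/s and vapour = 630.19 g/s.
The evaporator receives (1−α)·2490 of feed at 0.504 water and removes 0.661 of that water:
0.661×0.504×(1−α)×2490 = 630.19
(1−α) = 630.19/829.53 = 0.7597;  α = 0.2403.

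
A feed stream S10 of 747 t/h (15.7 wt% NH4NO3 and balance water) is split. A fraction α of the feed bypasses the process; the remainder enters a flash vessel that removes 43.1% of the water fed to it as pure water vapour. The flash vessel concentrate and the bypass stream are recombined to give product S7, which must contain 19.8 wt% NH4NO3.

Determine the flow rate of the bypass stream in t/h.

All 747×0.157 = 117.28 t/h of NH4NO3 reaches S7, so S7 = 117.28/0.198 = 592.32 t/h and vapour = 154.68 t/h.
The evaporator receives (1−α)·747 of feed at 0.843 water and removes 0.431 of that water:
0.431×0.843×(1−α)×747 = 154.68
(1−α) = 154.68/271.41 = 0.5699;  α = 0.4301.
Bypass flow = 0.4301×747 = 321.27 t/h.

321.3 t/h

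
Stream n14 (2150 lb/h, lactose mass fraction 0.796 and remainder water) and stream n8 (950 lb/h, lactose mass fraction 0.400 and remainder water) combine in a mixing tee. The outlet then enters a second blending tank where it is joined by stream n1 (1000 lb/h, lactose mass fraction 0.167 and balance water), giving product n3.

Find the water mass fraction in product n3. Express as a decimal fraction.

0.449

Overall, product flow = 4100 lb/h.
water in = 2150×0.204 + 950×0.600 + 1000×0.833 = 1841.6 lb/h.
water fraction in n3 = 0.449.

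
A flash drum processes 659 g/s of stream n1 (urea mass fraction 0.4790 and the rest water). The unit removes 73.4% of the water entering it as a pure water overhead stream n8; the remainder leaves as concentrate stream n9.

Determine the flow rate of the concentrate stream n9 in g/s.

water entering = 659×0.521 = 343.34 g/s; overhead removed = 0.734×343.34 = 252.01 g/s.
Concentrate = 659 − 252.01 = 406.99 g/s.

407 g/s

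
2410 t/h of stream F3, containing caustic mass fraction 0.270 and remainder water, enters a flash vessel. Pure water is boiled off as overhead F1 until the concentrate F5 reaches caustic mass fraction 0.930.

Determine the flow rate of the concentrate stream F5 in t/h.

699.7 t/h

caustic is conserved: 2410×0.270 = 650.7 t/h all reports to the concentrate.
Concentrate = 650.7/(target fraction) = 699.68 t/h.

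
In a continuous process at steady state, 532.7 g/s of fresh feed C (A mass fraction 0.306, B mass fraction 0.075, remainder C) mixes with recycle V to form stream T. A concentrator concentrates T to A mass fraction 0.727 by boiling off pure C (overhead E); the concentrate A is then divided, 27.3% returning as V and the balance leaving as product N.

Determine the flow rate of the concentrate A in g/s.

308.4 g/s

Overall A balance (none leaves overhead): A in fresh feed = A in product, i.e. 532.7×0.306 = (1−0.273)·A·0.727.
A = 163.01/(0.727×0.727) = 308.41 g/s.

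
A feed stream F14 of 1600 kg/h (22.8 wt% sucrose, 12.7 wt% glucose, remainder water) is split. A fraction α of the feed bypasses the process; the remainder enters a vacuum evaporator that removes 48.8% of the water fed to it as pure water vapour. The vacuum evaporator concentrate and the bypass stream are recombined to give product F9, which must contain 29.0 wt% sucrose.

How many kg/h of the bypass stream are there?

513.2 kg/h

All 1600×0.228 = 364.8 kg/h of sucrose reaches F9, so F9 = 364.8/0.290 = 1257.9 kg/h and vapour = 342.07 kg/h.
The evaporator receives (1−α)·1600 of feed at 0.645 water and removes 0.488 of that water:
0.488×0.645×(1−α)×1600 = 342.07
(1−α) = 342.07/503.62 = 0.6792;  α = 0.3208.
Bypass flow = 0.3208×1600 = 513.24 kg/h.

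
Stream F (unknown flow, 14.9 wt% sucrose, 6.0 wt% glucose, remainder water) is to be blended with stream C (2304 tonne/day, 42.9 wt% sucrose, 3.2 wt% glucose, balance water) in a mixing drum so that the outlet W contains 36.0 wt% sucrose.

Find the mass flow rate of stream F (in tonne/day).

Let F be the unknown flow. Total out = 2304 + F.
sucrose balance: 988.42 + 0.149·F = 0.360·(2304 + F)
(0.149 − 0.360)·F = 0.360×2304 − 988.42 = -158.98
F = -158.98 / -0.211 = 753.44 tonne/day

753.4 tonne/day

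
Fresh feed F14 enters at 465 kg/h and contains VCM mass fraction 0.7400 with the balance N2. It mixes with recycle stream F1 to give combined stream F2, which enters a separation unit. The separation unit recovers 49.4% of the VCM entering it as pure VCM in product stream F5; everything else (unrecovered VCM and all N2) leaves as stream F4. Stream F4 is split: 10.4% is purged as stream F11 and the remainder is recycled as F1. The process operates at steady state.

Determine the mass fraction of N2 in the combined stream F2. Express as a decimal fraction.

0.6487

N2 enters only via F14 and leaves only via the purge: 465×0.260 = 0.104×(N2 in F4), and the separation unit passes all N2, so N2 in F2 = N2 in F4 = 1162.5 kg/h.
VCM in F2: m_A = 465×0.740 + (1−0.104)·(1−0.494)·m_A, so m_A = 344.1/0.5466 = 629.5 kg/h.
F2 = 629.5 + 1162.5 = 1792 kg/h.
N2 fraction in F2 = 1162.5/1792 = 0.6487.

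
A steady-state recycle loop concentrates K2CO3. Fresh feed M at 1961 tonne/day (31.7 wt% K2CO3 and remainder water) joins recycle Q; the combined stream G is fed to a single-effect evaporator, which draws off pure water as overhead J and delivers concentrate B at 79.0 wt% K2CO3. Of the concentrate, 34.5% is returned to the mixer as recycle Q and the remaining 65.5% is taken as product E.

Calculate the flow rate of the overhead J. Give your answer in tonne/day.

Overall K2CO3 balance (none leaves overhead): K2CO3 in fresh feed = K2CO3 in product, i.e. 1961×0.317 = (1−0.345)·B·0.790.
B = 621.64/(0.790×0.655) = 1201.3 tonne/day.
Recycle Q = 0.345×1201.3 = 414.46 tonne/day.
Combined feed G = 1961 + 414.46 = 2375.5 tonne/day.
Overhead J = G − B = 2375.5 − 1201.3 = 1174.1 tonne/day.

1174 tonne/day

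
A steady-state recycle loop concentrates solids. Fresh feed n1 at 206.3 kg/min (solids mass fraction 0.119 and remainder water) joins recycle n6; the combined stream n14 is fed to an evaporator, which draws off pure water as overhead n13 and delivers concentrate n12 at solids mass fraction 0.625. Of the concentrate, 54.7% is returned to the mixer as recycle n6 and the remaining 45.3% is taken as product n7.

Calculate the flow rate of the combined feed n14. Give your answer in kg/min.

Overall solids balance (none leaves overhead): solids in fresh feed = solids in product, i.e. 206.3×0.119 = (1−0.547)·n12·0.625.
n12 = 24.55/(0.625×0.453) = 86.71 kg/min.
Recycle n6 = 0.547×86.71 = 47.43 kg/min.
Combined feed n14 = 206.3 + 47.43 = 253.73 kg/min.

253.7 kg/min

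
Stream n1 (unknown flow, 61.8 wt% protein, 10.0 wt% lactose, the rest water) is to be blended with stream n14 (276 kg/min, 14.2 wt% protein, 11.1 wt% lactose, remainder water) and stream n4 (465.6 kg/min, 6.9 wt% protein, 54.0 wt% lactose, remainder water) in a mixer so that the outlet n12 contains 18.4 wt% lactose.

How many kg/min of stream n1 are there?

Let n1 be the unknown flow. Total out = 741.6 + n1.
lactose balance: 282.06 + 0.100·n1 = 0.184·(741.6 + n1)
(0.100 − 0.184)·n1 = 0.184×741.6 − 282.06 = -145.61
n1 = -145.61 / -0.084 = 1733.4 kg/min

1733 kg/min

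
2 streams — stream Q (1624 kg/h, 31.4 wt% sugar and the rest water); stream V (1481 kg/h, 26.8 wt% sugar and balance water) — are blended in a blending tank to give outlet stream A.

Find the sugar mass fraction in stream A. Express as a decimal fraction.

0.292

Total flow out = 1624 + 1481 = 3105 kg/h.
sugar in = 1624×0.314 + 1481×0.268 = 906.84 kg/h.
sugar mass fraction in A = 906.84/3105 = 0.292.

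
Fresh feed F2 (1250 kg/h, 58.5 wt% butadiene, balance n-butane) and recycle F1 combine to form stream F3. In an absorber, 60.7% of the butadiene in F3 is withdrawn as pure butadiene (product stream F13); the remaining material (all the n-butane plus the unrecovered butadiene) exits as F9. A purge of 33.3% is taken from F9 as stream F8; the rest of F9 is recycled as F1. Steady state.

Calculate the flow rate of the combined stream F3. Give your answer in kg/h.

n-butane enters only via F2 and leaves only via the purge: 1250×0.415 = 0.333×(n-butane in F9), and the absorber passes all n-butane, so n-butane in F3 = n-butane in F9 = 1557.8 kg/h.
butadiene in F3: m_A = 1250×0.585 + (1−0.333)·(1−0.607)·m_A, so m_A = 731.25/0.7379 = 991.03 kg/h.
F3 = 991.03 + 1557.8 = 2548.8 kg/h.

2549 kg/h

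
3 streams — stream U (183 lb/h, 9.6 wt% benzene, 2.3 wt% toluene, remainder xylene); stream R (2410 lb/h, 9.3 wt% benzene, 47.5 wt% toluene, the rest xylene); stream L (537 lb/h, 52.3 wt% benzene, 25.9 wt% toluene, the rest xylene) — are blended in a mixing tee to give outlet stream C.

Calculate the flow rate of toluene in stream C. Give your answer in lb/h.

1288 lb/h

toluene out = toluene in = 183×0.023 + 2410×0.475 + 537×0.259 = 1288 lb/h.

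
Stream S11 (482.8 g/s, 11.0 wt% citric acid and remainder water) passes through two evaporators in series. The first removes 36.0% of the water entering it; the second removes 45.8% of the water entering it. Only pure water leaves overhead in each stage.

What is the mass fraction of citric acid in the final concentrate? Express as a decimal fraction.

water in feed = 482.8×0.890 = 429.69 g/s.
After stage 1: water left = (1−0.360)×429.69 = 275; stream total = 328.11 g/s.
After stage 2: water left = (1−0.458)×275 = 149.05; final concentrate = 202.16 g/s.
citric acid fraction = 53.108/202.16 = 0.2627.

0.2627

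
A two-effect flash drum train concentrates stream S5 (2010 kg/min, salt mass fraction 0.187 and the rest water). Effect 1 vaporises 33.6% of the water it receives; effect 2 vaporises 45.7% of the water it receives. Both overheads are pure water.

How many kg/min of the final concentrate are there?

965.1 kg/min

water in feed = 2010×0.813 = 1634.1 kg/min.
After stage 1: water left = (1−0.336)×1634.1 = 1085.1; stream total = 1460.9 kg/min.
After stage 2: water left = (1−0.457)×1085.1 = 589.19; final concentrate = 965.06 kg/min.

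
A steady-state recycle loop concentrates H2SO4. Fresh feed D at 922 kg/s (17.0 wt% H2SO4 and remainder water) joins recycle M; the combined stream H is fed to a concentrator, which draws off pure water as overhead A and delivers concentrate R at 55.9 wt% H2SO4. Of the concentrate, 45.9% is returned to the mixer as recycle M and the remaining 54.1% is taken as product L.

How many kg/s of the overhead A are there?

641.6 kg/s

Overall H2SO4 balance (none leaves overhead): H2SO4 in fresh feed = H2SO4 in product, i.e. 922×0.170 = (1−0.459)·R·0.559.
R = 156.74/(0.559×0.541) = 518.29 kg/s.
Recycle M = 0.459×518.29 = 237.89 kg/s.
Combined feed H = 922 + 237.89 = 1159.9 kg/s.
Overhead A = H − R = 1159.9 − 518.29 = 641.61 kg/s.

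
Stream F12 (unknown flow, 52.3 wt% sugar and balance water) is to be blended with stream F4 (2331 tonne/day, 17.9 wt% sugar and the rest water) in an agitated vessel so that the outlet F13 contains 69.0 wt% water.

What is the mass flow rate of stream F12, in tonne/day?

Let F12 be the unknown flow. Total out = 2331 + F12.
water balance: 1913.8 + 0.477·F12 = 0.690·(2331 + F12)
(0.477 − 0.690)·F12 = 0.690×2331 − 1913.8 = -305.36
F12 = -305.36 / -0.213 = 1433.6 tonne/day

1434 tonne/day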